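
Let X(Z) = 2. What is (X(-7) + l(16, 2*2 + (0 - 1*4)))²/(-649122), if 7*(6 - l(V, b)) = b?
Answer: -32/324561 ≈ -9.8595e-5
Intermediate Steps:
l(V, b) = 6 - b/7
(X(-7) + l(16, 2*2 + (0 - 1*4)))²/(-649122) = (2 + (6 - (2*2 + (0 - 1*4))/7))²/(-649122) = (2 + (6 - (4 + (0 - 4))/7))²*(-1/649122) = (2 + (6 - (4 - 4)/7))²*(-1/649122) = (2 + (6 - ⅐*0))²*(-1/649122) = (2 + (6 + 0))²*(-1/649122) = (2 + 6)²*(-1/649122) = 8²*(-1/649122) = 64*(-1/649122) = -32/324561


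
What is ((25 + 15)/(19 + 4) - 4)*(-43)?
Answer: 2236/23 ≈ 97.217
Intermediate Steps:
((25 + 15)/(19 + 4) - 4)*(-43) = (40/23 - 4)*(-43) = -52/23*(-43) = 2236/23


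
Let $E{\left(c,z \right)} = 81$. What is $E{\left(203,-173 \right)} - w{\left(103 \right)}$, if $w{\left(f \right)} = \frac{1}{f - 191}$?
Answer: $\frac{7129}{88} \approx 81.011$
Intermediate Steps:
$w{\left(f \right)} = \frac{1}{-191 + f}$
$E{\left(203,-173 \right)} - w{\left(103 \right)} = 81 - \frac{1}{-191 + 103} = 81 - \frac{1}{-88} = 81 - - \frac{1}{88} = 81 + \frac{1}{88} = \frac{7129}{88}$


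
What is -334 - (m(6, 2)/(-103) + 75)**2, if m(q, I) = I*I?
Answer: -63157247/10609 ≈ -5953.2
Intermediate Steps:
m(q, I) = I**2
-334 - (m(6, 2)/(-103) + 75)**2 = -334 - (2**2/(-103) + 75)**2 = -334 - (4*(-1/103) + 75)**2 = -334 - (-4/103 + 75)**2 = -334 - (7721/103)**2 = -334 - 1*59613841/10609 = -334 - 59613841/10609 = -63157247/10609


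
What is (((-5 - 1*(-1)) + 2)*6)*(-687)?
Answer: 8244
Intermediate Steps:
(((-5 - 1*(-1)) + 2)*6)*(-687) = (((-5 + 1) + 2)*6)*(-687) = ((-4 + 2)*6)*(-687) = -2*6*(-687) = -12*(-687) = 8244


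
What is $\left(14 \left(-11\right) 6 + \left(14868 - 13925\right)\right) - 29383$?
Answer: $-29364$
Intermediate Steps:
$\left(14 \left(-11\right) 6 + \left(14868 - 13925\right)\right) - 29383 = \left(\left(-154\right) 6 + \left(14868 - 13925\right)\right) - 29383 = \left(-924 + 943\right) - 29383 = 19 - 29383 = -29364$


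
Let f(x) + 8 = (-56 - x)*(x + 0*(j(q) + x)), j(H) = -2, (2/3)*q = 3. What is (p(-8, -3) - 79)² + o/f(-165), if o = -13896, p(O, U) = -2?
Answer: 118065969/17993 ≈ 6561.8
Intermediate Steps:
q = 9/2 (q = (3/2)*3 = 9/2 ≈ 4.5000)
f(x) = -8 + x*(-56 - x) (f(x) = -8 + (-56 - x)*(x + 0*(-2 + x)) = -8 + (-56 - x)*(x + 0) = -8 + (-56 - x)*x = -8 + x*(-56 - x))
(p(-8, -3) - 79)² + o/f(-165) = (-2 - 79)² - 13896/(-8 - 1*(-165)² - 56*(-165)) = (-81)² - 13896/(-8 - 1*27225 + 9240) = 6561 - 13896/(-8 - 27225 + 9240) = 6561 - 13896/(-17993) = 6561 - 13896*(-1/17993) = 6561 + 13896/17993 = 118065969/17993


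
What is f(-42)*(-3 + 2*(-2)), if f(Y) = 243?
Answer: -1701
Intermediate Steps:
f(-42)*(-3 + 2*(-2)) = 243*(-3 + 2*(-2)) = 243*(-3 - 4) = 243*(-7) = -1701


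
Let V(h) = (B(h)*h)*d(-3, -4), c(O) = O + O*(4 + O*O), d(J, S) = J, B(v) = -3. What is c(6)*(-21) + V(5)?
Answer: -5121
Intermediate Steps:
c(O) = O + O*(4 + O²)
V(h) = 9*h (V(h) = -3*h*(-3) = 9*h)
c(6)*(-21) + V(5) = (6*(5 + 6²))*(-21) + 9*5 = (6*(5 + 36))*(-21) + 45 = (6*41)*(-21) + 45 = 246*(-21) + 45 = -5166 + 45 = -5121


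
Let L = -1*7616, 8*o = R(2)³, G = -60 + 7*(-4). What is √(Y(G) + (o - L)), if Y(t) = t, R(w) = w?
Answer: √7529 ≈ 86.770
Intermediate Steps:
G = -88 (G = -60 - 28 = -88)
o = 1 (o = (⅛)*2³ = (⅛)*8 = 1)
L = -7616
√(Y(G) + (o - L)) = √(-88 + (1 - 1*(-7616))) = √(-88 + (1 + 7616)) = √(-88 + 7617) = √7529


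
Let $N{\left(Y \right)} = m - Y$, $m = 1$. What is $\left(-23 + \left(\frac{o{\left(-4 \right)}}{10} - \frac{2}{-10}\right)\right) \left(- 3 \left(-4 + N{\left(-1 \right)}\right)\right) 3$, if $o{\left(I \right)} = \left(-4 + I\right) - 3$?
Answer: $- \frac{2151}{5} \approx -430.2$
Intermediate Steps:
$o{\left(I \right)} = -7 + I$
$N{\left(Y \right)} = 1 - Y$
$\left(-23 + \left(\frac{o{\left(-4 \right)}}{10} - \frac{2}{-10}\right)\right) \left(- 3 \left(-4 + N{\left(-1 \right)}\right)\right) 3 = \left(-23 + \left(\frac{-7 - 4}{10} - \frac{2}{-10}\right)\right) \left(- 3 \left(-4 + \left(1 - -1\right)\right)\right) 3 = \left(-23 - \frac{9}{10}\right) \left(- 3 \left(-4 + \left(1 + 1\right)\right)\right) 3 = \left(-23 + \left(- \frac{11}{10} + \frac{1}{5}\right)\right) \left(- 3 \left(-4 + 2\right)\right) 3 = \left(-23 - \frac{9}{10}\right) \left(\left(-3\right) \left(-2\right)\right) 3 = \left(- \frac{239}{10}\right) 6 \cdot 3 = \left(- \frac{717}{5}\right) 3 = - \frac{2151}{5}$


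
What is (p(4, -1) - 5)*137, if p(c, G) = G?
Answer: -822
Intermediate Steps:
(p(4, -1) - 5)*137 = (-1 - 5)*137 = -6*137 = -822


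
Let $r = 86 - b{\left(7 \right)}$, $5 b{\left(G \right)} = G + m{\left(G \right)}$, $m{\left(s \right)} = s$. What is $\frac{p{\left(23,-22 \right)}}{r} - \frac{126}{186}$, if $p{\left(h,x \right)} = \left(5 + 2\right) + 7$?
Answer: $- \frac{3283}{6448} \approx -0.50915$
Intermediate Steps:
$p{\left(h,x \right)} = 14$ ($p{\left(h,x \right)} = 7 + 7 = 14$)
$b{\left(G \right)} = \frac{2 G}{5}$ ($b{\left(G \right)} = \frac{G + G}{5} = \frac{2 G}{5}$)
$r = \frac{416}{5}$ ($r = 86 - \frac{2}{5} \cdot 7 = 86 - \frac{14}{5} = \frac{416}{5} \approx 83.2$)
$\frac{p{\left(23,-22 \right)}}{r} - \frac{126}{186} = \frac{14}{\frac{416}{5}} - \frac{126}{186} = 14 \cdot \frac{5}{416} - \frac{21}{31} = \frac{35}{208} - \frac{21}{31} = - \frac{3283}{6448}$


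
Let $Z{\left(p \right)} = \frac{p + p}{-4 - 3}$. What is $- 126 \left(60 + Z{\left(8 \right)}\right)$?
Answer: $-7272$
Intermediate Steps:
$Z{\left(p \right)} = - \frac{2 p}{7}$ ($Z{\left(p \right)} = \frac{2 p}{-7} = 2 p \left(- \frac{1}{7}\right) = - \frac{2 p}{7}$)
$- 126 \left(60 + Z{\left(8 \right)}\right) = - 126 \left(60 - \frac{16}{7}\right) = \left(-126\right) \frac{404}{7} = -7272$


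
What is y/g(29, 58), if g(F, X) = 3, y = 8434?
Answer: 8434/3 ≈ 2811.3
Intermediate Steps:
y/g(29, 58) = 8434/3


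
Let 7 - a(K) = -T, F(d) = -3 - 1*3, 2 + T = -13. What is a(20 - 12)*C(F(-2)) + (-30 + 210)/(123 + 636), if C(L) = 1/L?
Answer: 1192/759 ≈ 1.5705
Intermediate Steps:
T = -15 (T = -2 - 13 = -15)
F(d) = -6 (F(d) = -3 - 3 = -6)
a(K) = -8 (a(K) = 7 - (-1)*(-15) = 7 - 1*15 = 7 - 15 = -8)
a(20 - 12)*C(F(-2)) + (-30 + 210)/(123 + 636) = -8/(-6) + (-30 + 210)/(123 + 636) = -8*(-⅙) + 180/759 = 4/3 + 180*(1/759) = 4/3 + 60/253 = 1192/759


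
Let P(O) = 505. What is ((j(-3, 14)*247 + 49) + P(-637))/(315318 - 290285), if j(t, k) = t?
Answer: -187/25033 ≈ -0.0074701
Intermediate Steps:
((j(-3, 14)*247 + 49) + P(-637))/(315318 - 290285) = ((-3*247 + 49) + 505)/(315318 - 290285) = ((-741 + 49) + 505)/25033 = (-692 + 505)*(1/25033) = -187*1/25033 = -187/25033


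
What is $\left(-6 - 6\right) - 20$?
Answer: $-32$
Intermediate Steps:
$\left(-6 - 6\right) - 20 = -12 - 20 = -32$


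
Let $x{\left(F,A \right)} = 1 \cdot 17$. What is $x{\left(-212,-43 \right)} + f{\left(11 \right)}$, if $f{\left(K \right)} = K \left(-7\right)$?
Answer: $-60$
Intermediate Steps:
$f{\left(K \right)} = - 7 K$
$x{\left(F,A \right)} = 17$
$x{\left(-212,-43 \right)} + f{\left(11 \right)} = 17 - 77 = -60$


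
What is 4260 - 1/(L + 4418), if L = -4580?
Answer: 690121/162 ≈ 4260.0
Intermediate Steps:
4260 - 1/(L + 4418) = 4260 - 1/(-4580 + 4418) = 4260 - 1/(-162) = 4260 - 1*(-1/162) = 4260 + 1/162 = 690121/162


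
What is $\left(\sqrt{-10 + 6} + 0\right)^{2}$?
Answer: $-4$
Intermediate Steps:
$\left(\sqrt{-10 + 6} + 0\right)^{2} = \left(\sqrt{-4} + 0\right)^{2} = \left(2 i + 0\right)^{2} = \left(2 i\right)^{2} = -4$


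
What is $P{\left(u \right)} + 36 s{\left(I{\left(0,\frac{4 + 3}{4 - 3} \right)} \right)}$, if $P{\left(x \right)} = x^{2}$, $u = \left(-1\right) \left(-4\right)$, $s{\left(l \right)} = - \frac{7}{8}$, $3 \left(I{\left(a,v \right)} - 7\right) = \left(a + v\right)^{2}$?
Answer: $- \frac{31}{2} \approx -15.5$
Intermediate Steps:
$I{\left(a,v \right)} = 7 + \frac{\left(a + v\right)^{2}}{3}$
$s{\left(l \right)} = - \frac{7}{8}$ ($s{\left(l \right)} = \left(-7\right) \frac{1}{8} = - \frac{7}{8}$)
$u = 4$
$P{\left(u \right)} + 36 s{\left(I{\left(0,\frac{4 + 3}{4 - 3} \right)} \right)} = 4^{2} + 36 \left(- \frac{7}{8}\right) = 16 - \frac{63}{2} = - \frac{31}{2}$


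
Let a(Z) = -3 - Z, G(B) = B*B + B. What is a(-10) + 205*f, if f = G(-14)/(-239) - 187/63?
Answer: -11407196/15057 ≈ -757.60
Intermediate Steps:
G(B) = B + B² (G(B) = B² + B = B + B²)
f = -56159/15057 (f = -14*(1 - 14)/(-239) - 187/63 = -14*(-13)*(-1/239) - 187*1/63 = 182*(-1/239) - 187/63 = -182/239 - 187/63 = -56159/15057 ≈ -3.7298)
a(-10) + 205*f = (-3 - 1*(-10)) + 205*(-56159/15057) = (-3 + 10) - 11512595/15057 = 7 - 11512595/15057 = -11407196/15057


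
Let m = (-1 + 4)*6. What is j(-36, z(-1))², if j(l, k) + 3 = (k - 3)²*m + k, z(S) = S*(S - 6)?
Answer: 85264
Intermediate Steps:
m = 18 (m = 3*6 = 18)
z(S) = S*(-6 + S)
j(l, k) = -3 + k + 18*(-3 + k)² (j(l, k) = -3 + ((k - 3)²*18 + k) = -3 + ((-3 + k)²*18 + k) = -3 + (18*(-3 + k)² + k) = -3 + (k + 18*(-3 + k)²) = -3 + k + 18*(-3 + k)²)
j(-36, z(-1))² = (-3 - (-6 - 1) + 18*(-3 - (-6 - 1))²)² = (-3 - 1*(-7) + 18*(-3 - 1*(-7))²)² = (-3 + 7 + 18*(-3 + 7)²)² = (-3 + 7 + 18*4²)² = (-3 + 7 + 18*16)² = (-3 + 7 + 288)² = 292² = 85264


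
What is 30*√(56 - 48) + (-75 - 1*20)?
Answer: -95 + 60*√2 ≈ -10.147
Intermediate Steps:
30*√(56 - 48) + (-75 - 1*20) = 30*√8 + (-75 - 20) = 30*(2*√2) - 95 = 60*√2 - 95 = -95 + 60*√2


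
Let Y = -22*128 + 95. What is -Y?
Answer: 2721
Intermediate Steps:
Y = -2721 (Y = -2816 + 95 = -2721)
-Y = -1*(-2721) = 2721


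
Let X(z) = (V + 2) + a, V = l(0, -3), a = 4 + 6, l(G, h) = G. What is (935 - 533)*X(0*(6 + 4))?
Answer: 4824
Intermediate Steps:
a = 10
V = 0
X(z) = 12 (X(z) = (0 + 2) + 10 = 2 + 10 = 12)
(935 - 533)*X(0*(6 + 4)) = (935 - 533)*12 = 402*12 = 4824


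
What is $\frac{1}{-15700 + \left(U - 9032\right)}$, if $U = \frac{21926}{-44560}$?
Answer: $- \frac{22280}{551039923} \approx -4.0433 \cdot 10^{-5}$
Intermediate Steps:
$U = - \frac{10963}{22280}$ ($U = 21926 \left(- \frac{1}{44560}\right) = - \frac{10963}{22280} \approx -0.49206$)
$\frac{1}{-15700 + \left(U - 9032\right)} = \frac{1}{-15700 - \frac{201243923}{22280}} = \frac{1}{- \frac{551039923}{22280}} = - \frac{22280}{551039923}$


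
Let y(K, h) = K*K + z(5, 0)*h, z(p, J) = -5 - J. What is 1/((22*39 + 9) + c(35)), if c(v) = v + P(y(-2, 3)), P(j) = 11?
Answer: 1/913 ≈ 0.0010953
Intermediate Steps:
y(K, h) = K² - 5*h (y(K, h) = K*K + (-5 - 1*0)*h = K² + (-5 + 0)*h = K² - 5*h)
c(v) = 11 + v (c(v) = v + 11 = 11 + v)
1/((22*39 + 9) + c(35)) = 1/((22*39 + 9) + (11 + 35)) = 1/((858 + 9) + 46) = 1/(867 + 46) = 1/913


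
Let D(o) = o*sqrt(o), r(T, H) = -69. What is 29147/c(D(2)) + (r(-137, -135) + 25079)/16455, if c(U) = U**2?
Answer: 95962793/26328 ≈ 3644.9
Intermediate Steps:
D(o) = o**(3/2)
29147/c(D(2)) + (r(-137, -135) + 25079)/16455 = 29147/((2**(3/2))**2) + (-69 + 25079)/16455 = 29147/((2*sqrt(2))**2) + 25010*(1/16455) = 29147/8 + 5002/3291 = 95962793/26328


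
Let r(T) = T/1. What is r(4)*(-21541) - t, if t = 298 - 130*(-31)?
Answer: -90492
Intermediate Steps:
r(T) = T (r(T) = T*1 = T)
t = 4328 (t = 298 + 4030 = 4328)
r(4)*(-21541) - t = 4*(-21541) - 1*4328 = -86164 - 4328 = -90492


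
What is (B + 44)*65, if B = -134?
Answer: -5850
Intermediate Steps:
(B + 44)*65 = (-134 + 44)*65 = -90*65 = -5850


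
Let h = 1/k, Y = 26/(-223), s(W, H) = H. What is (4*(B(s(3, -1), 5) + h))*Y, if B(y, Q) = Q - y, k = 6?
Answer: -1924/669 ≈ -2.8759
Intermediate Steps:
Y = -26/223 (Y = 26*(-1/223) = -26/223 ≈ -0.11659)
h = 1/6 ≈ 0.16667
(4*(B(s(3, -1), 5) + h))*Y = (4*((5 - 1*(-1)) + 1/6))*(-26/223) = (4*((5 + 1) + 1/6))*(-26/223) = (4*(6 + 1/6))*(-26/223) = (4*(37/6))*(-26/223) = (74/3)*(-26/223) = -1924/669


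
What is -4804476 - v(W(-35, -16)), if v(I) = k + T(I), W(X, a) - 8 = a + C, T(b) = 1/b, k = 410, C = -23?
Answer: -148951465/31 ≈ -4.8049e+6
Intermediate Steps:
W(X, a) = -15 + a (W(X, a) = 8 + (a - 23) = 8 + (-23 + a) = -15 + a)
v(I) = 410 + 1/I
-4804476 - v(W(-35, -16)) = -4804476 - (410 + 1/(-15 - 16)) = -4804476 - (410 + 1/(-31)) = -4804476 - (410 - 1/31) = -4804476 - 1*12709/31 = -4804476 - 12709/31 = -148951465/31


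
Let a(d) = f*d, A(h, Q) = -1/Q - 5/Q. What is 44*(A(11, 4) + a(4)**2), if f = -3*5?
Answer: 158334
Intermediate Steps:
f = -15
A(h, Q) = -6/Q
a(d) = -15*d
44*(A(11, 4) + a(4)**2) = 44*(-6/4 + (-15*4)**2) = 44*(-6*1/4 + (-60)**2) = 44*(-3/2 + 3600) = 44*(7197/2) = 158334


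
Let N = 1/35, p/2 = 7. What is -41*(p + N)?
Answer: -20131/35 ≈ -575.17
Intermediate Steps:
p = 14 (p = 2*7 = 14)
N = 1/35 ≈ 0.028571
-41*(p + N) = -41*(14 + 1/35) = -41*491/35 = -20131/35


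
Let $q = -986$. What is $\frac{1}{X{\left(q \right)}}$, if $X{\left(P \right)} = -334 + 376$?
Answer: $\frac{1}{42} \approx 0.02381$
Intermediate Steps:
$X{\left(P \right)} = 42$
$\frac{1}{X{\left(q \right)}} = \frac{1}{42}$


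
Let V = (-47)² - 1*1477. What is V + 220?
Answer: 952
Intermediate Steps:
V = 732 (V = 2209 - 1477 = 732)
V + 220 = 732 + 220 = 952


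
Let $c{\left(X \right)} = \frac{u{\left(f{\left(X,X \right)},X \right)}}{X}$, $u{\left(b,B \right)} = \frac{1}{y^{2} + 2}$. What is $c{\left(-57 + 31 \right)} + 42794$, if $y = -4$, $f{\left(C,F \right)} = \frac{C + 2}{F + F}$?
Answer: $\frac{20027591}{468} \approx 42794.0$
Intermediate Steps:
$f{\left(C,F \right)} = \frac{2 + C}{2 F}$
$u{\left(b,B \right)} = \frac{1}{18}$ ($u{\left(b,B \right)} = \frac{1}{\left(-4\right)^{2} + 2} = \frac{1}{16 + 2} = \frac{1}{18}$)
$c{\left(X \right)} = \frac{1}{18 X}$
$c{\left(-57 + 31 \right)} + 42794 = \frac{1}{18 \left(-57 + 31\right)} + 42794 = \frac{1}{18 \left(-26\right)} + 42794 = \frac{1}{18} \left(- \frac{1}{26}\right) + 42794 = - \frac{1}{468} + 42794 = \frac{20027591}{468}$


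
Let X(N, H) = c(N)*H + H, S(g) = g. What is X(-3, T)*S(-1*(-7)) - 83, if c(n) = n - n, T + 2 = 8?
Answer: -41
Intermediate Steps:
T = 6 (T = -2 + 8 = 6)
c(n) = 0
X(N, H) = H (X(N, H) = 0*H + H = 0 + H = H)
X(-3, T)*S(-1*(-7)) - 83 = 6*(-1*(-7)) - 83 = 6*7 - 83 = 42 - 83 = -41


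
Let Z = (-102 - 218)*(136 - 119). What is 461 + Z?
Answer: -4979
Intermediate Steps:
Z = -5440 (Z = -320*17 = -5440)
461 + Z = 461 - 5440 = -4979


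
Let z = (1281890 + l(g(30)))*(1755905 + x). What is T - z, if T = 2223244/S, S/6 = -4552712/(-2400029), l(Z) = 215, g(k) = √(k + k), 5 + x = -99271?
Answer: -14504750097058821541/6829068 ≈ -2.1240e+12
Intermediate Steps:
x = -99276 (x = -5 - 99271 = -99276)
g(k) = √2*√k (g(k) = √(2*k) = √2*√k)
S = 27316272/2400029 (S = 6*(-4552712/(-2400029)) = 6*(-4552712*(-1/2400029)) = 6*(4552712/2400029) = 27316272/2400029 ≈ 11.382)
z = 2123972324045 (z = (1281890 + 215)*(1755905 - 99276) = 1282105*1656629 = 2123972324045)
T = 1333962518519/6829068 (T = 2223244/(27316272/2400029) = 2223244*(2400029/27316272) = 1333962518519/6829068 ≈ 1.9534e+5)
T - z = 1333962518519/6829068 - 1*2123972324045 = 1333962518519/6829068 - 2123972324045 = -14504750097058821541/6829068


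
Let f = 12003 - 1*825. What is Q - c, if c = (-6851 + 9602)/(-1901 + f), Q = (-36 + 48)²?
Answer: 1333137/9277 ≈ 143.70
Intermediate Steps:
f = 11178 (f = 12003 - 825 = 11178)
Q = 144 (Q = 12² = 144)
c = 2751/9277 (c = (-6851 + 9602)/(-1901 + 11178) = 2751/9277 ≈ 0.29654)
Q - c = 144 - 1*2751/9277 = 144 - 2751/9277 = 1333137/9277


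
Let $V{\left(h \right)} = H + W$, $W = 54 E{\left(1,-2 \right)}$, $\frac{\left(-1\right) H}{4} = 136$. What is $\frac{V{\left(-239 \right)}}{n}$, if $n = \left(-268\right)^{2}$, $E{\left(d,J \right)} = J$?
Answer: $- \frac{163}{17956} \approx -0.0090777$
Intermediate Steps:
$H = -544$ ($H = \left(-4\right) 136 = -544$)
$W = -108$ ($W = 54 \left(-2\right) = -108$)
$n = 71824$
$V{\left(h \right)} = -652$ ($V{\left(h \right)} = -544 - 108 = -652$)
$\frac{V{\left(-239 \right)}}{n} = - \frac{652}{71824} = \left(-652\right) \frac{1}{71824} = - \frac{163}{17956}$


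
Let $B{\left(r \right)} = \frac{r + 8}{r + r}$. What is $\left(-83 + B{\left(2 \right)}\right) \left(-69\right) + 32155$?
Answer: $\frac{75419}{2} \approx 37710.0$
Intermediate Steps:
$B{\left(r \right)} = \frac{8 + r}{2 r}$
$\left(-83 + B{\left(2 \right)}\right) \left(-69\right) + 32155 = \left(-83 + \frac{8 + 2}{2 \cdot 2}\right) \left(-69\right) + 32155 = \left(-83 + \frac{1}{2} \cdot \frac{1}{2} \cdot 10\right) \left(-69\right) + 32155 = \left(-83 + \frac{5}{2}\right) \left(-69\right) + 32155 = \left(- \frac{161}{2}\right) \left(-69\right) + 32155 = \frac{11109}{2} + 32155 = \frac{75419}{2}$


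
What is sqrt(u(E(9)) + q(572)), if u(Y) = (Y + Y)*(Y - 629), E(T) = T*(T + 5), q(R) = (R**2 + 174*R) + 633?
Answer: sqrt(300589) ≈ 548.26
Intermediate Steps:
q(R) = 633 + R**2 + 174*R
E(T) = T*(5 + T)
u(Y) = 2*Y*(-629 + Y) (u(Y) = (2*Y)*(-629 + Y) = 2*Y*(-629 + Y))
sqrt(u(E(9)) + q(572)) = sqrt(2*(9*(5 + 9))*(-629 + 9*(5 + 9)) + (633 + 572**2 + 174*572)) = sqrt(2*(9*14)*(-629 + 9*14) + (633 + 327184 + 99528)) = sqrt(2*126*(-629 + 126) + 427345) = sqrt(2*126*(-503) + 427345) = sqrt(-126756 + 427345) = sqrt(300589)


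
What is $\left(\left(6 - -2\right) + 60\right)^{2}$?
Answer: $4624$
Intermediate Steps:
$\left(\left(6 - -2\right) + 60\right)^{2} = \left(\left(6 + 2\right) + 60\right)^{2} = \left(8 + 60\right)^{2} = 68^{2} = 4624$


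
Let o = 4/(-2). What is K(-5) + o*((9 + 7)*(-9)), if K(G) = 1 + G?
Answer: 284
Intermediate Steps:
o = -2 (o = -½*4 = -2)
K(-5) + o*((9 + 7)*(-9)) = (1 - 5) - 2*(9 + 7)*(-9) = -4 - 32*(-9) = -4 - 2*(-144) = -4 + 288 = 284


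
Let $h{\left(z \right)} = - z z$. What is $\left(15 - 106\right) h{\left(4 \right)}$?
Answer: $1456$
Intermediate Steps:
$h{\left(z \right)} = - z^{2}$
$\left(15 - 106\right) h{\left(4 \right)} = \left(15 - 106\right) \left(- 4^{2}\right) = - 91 \left(\left(-1\right) 16\right) = \left(-91\right) \left(-16\right) = 1456$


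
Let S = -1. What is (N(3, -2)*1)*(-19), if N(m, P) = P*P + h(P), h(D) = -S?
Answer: -95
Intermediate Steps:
h(D) = 1 (h(D) = -1*(-1) = 1)
N(m, P) = 1 + P² (N(m, P) = P*P + 1 = P² + 1 = 1 + P²)
(N(3, -2)*1)*(-19) = ((1 + (-2)²)*1)*(-19) = ((1 + 4)*1)*(-19) = (5*1)*(-19) = 5*(-19) = -95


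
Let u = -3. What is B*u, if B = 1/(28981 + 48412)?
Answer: -3/77393 ≈ -3.8763e-5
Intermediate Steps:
B = 1/77393 ≈ 1.2921e-5
B*u = (1/77393)*(-3) = -3/77393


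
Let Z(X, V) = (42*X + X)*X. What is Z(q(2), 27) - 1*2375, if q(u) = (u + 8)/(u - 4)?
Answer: -1300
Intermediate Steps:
q(u) = (8 + u)/(-4 + u)
Z(X, V) = 43*X² (Z(X, V) = (43*X)*X = 43*X²)
Z(q(2), 27) - 1*2375 = 43*((8 + 2)/(-4 + 2))² - 1*2375 = 43*(10/(-2))² - 2375 = 43*(-½*10)² - 2375 = 43*(-5)² - 2375 = 43*25 - 2375 = 1075 - 2375 = -1300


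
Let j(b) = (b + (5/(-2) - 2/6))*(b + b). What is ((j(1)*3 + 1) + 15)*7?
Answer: 35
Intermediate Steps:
j(b) = 2*b*(-17/6 + b) (j(b) = (b + (5*(-½) - 2*⅙))*(2*b) = (b + (-5/2 - ⅓))*(2*b) = (b - 17/6)*(2*b) = (-17/6 + b)*(2*b) = 2*b*(-17/6 + b))
((j(1)*3 + 1) + 15)*7 = ((((⅓)*1*(-17 + 6*1))*3 + 1) + 15)*7 = ((((⅓)*1*(-17 + 6))*3 + 1) + 15)*7 = ((((⅓)*1*(-11))*3 + 1) + 15)*7 = ((-11/3*3 + 1) + 15)*7 = ((-11 + 1) + 15)*7 = (-10 + 15)*7 = 5*7 = 35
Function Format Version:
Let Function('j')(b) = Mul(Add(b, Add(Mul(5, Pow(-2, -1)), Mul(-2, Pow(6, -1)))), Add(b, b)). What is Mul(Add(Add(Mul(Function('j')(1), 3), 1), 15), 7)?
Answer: 35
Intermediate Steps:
Function('j')(b) = Mul(2, b, Add(Rational(-17, 6), b)) (Function('j')(b) = Mul(Add(b, Add(Mul(5, Rational(-1, 2)), Mul(-2, Rational(1, 6)))), Mul(2, b)) = Mul(Add(b, Add(Rational(-5, 2), Rational(-1, 3))), Mul(2, b)) = Mul(Add(b, Rational(-17, 6)), Mul(2, b)) = Mul(Add(Rational(-17, 6), b), Mul(2, b)) = Mul(2, b, Add(Rational(-17, 6), b)))
Mul(Add(Add(Mul(Function('j')(1), 3), 1), 15), 7) = Mul(Add(Add(Mul(Mul(Rational(1, 3), 1, Add(-17, Mul(6, 1))), 3), 1), 15), 7) = Mul(Add(Add(Mul(Mul(Rational(1, 3), 1, Add(-17, 6)), 3), 1), 15), 7) = Mul(Add(Add(Mul(Mul(Rational(1, 3), 1, -11), 3), 1), 15), 7) = Mul(Add(Add(Mul(Rational(-11, 3), 3), 1), 15), 7) = Mul(Add(Add(-11, 1), 15), 7) = Mul(Add(-10, 15), 7) = Mul(5, 7) = 35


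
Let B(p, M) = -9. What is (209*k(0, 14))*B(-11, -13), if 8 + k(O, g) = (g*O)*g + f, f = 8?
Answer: 0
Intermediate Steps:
k(O, g) = O*g² (k(O, g) = -8 + ((g*O)*g + 8) = -8 + ((O*g)*g + 8) = -8 + (O*g² + 8) = -8 + (8 + O*g²) = O*g²)
(209*k(0, 14))*B(-11, -13) = (209*(0*14²))*(-9) = (209*(0*196))*(-9) = (209*0)*(-9) = 0*(-9) = 0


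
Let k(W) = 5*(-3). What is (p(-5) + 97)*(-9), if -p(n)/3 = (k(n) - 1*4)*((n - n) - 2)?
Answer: 153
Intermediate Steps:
k(W) = -15
p(n) = -114 (p(n) = -3*(-15 - 1*4)*((n - n) - 2) = -3*(-15 - 4)*(0 - 2) = -(-57)*(-2) = -3*38 = -114)
(p(-5) + 97)*(-9) = (-114 + 97)*(-9) = -17*(-9) = 153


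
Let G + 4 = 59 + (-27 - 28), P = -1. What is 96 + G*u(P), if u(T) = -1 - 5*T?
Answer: 96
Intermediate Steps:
G = 0 (G = -4 + (59 + (-27 - 28)) = -4 + (59 - 55) = -4 + 4 = 0)
96 + G*u(P) = 96 + 0*(-1 - 5*(-1)) = 96 + 0*(-1 + 5) = 96 + 0*4 = 96 + 0 = 96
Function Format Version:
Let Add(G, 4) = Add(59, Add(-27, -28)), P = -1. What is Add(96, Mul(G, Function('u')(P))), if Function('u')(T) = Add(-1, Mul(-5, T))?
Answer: 96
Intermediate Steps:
G = 0 (G = Add(-4, Add(59, Add(-27, -28))) = Add(-4, Add(59, -55)) = Add(-4, 4) = 0)
Add(96, Mul(G, Function('u')(P))) = Add(96, Mul(0, Add(-1, Mul(-5, -1)))) = Add(96, Mul(0, Add(-1, 5))) = Add(96, Mul(0, 4)) = Add(96, 0) = 96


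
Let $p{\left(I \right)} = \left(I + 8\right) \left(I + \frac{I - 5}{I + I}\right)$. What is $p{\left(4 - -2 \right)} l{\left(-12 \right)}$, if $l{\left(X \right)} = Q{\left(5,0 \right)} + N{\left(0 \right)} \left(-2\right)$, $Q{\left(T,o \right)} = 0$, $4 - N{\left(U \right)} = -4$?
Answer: $- \frac{4088}{3} \approx -1362.7$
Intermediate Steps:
$N{\left(U \right)} = 8$ ($N{\left(U \right)} = 4 - -4 = 4 + 4 = 8$)
$l{\left(X \right)} = -16$ ($l{\left(X \right)} = 0 + 8 \left(-2\right) = 0 - 16 = -16$)
$p{\left(I \right)} = \left(8 + I\right) \left(I + \frac{-5 + I}{2 I}\right)$
$p{\left(4 - -2 \right)} l{\left(-12 \right)} = \left(\frac{3}{2} + \left(4 - -2\right)^{2} - \frac{20}{4 - -2} + \frac{17 \left(4 - -2\right)}{2}\right) \left(-16\right) = \left(\frac{3}{2} + \left(4 + 2\right)^{2} - \frac{20}{4 + 2} + \frac{17 \left(4 + 2\right)}{2}\right) \left(-16\right) = \left(\frac{3}{2} + 6^{2} - \frac{20}{6} + \frac{17}{2} \cdot 6\right) \left(-16\right) = \left(\frac{3}{2} + 36 - \frac{10}{3} + 51\right) \left(-16\right) = \frac{511}{6} \left(-16\right) = - \frac{4088}{3}$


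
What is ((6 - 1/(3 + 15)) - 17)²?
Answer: 39601/324 ≈ 122.23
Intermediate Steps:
((6 - 1/(3 + 15)) - 17)² = ((6 - 1/18) - 17)² = (107/18 - 17)² = (-199/18)² = 39601/324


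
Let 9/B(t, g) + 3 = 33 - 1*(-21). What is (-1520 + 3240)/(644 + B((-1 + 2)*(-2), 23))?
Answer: 29240/10951 ≈ 2.6701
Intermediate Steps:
B(t, g) = 3/17 (B(t, g) = 9/(-3 + (33 - 1*(-21))) = 9/(-3 + (33 + 21)) = 9/(-3 + 54) = 9/51 = 9*(1/51) = 3/17)
(-1520 + 3240)/(644 + B((-1 + 2)*(-2), 23)) = (-1520 + 3240)/(644 + 3/17) = 1720/(10951/17) = 1720*(17/10951) = 29240/10951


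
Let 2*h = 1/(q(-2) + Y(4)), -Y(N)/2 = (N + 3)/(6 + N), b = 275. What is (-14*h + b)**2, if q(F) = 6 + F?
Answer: 12531600/169 ≈ 74152.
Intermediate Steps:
Y(N) = -2*(3 + N)/(6 + N) (Y(N) = -2*(N + 3)/(6 + N) = -2*(3 + N)/(6 + N))
h = 5/26 (h = 1/(2*((6 - 2) + 2*(-3 - 1*4)/(6 + 4))) = 1/(2*(4 + 2*(-3 - 4)/10)) = 1/(2*(4 + 2*(1/10)*(-7))) = 1/(2*(4 - 7/5)) = 1/(2*(13/5)) = (1/2)*(5/13) = 5/26 ≈ 0.19231)
(-14*h + b)**2 = (-14*5/26 + 275)**2 = (-35/13 + 275)**2 = (3540/13)**2 = 12531600/169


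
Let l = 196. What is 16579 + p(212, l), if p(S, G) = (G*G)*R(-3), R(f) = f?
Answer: -98669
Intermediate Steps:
p(S, G) = -3*G**2 (p(S, G) = (G*G)*(-3) = G**2*(-3) = -3*G**2)
16579 + p(212, l) = 16579 - 3*196**2 = 16579 - 3*38416 = 16579 - 115248 = -98669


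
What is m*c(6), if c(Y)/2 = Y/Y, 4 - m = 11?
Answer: -14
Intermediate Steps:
m = -7 (m = 4 - 1*11 = 4 - 11 = -7)
c(Y) = 2 (c(Y) = 2*(Y/Y) = 2*1 = 2)
m*c(6) = -7*2 = -14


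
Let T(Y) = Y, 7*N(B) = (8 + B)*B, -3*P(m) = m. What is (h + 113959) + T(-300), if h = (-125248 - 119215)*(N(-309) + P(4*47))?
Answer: -9698239622/3 ≈ -3.2327e+9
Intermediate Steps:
P(m) = -m/3
N(B) = B*(8 + B)/7 (N(B) = ((8 + B)*B)/7 = (B*(8 + B))/7 = B*(8 + B)/7)
h = -9698580599/3 (h = (-125248 - 119215)*((1/7)*(-309)*(8 - 309) - 4*47/3) = -244463*((1/7)*(-309)*(-301) - 1/3*188) = -244463*(13287 - 188/3) = -244463*39673/3 = -9698580599/3 ≈ -3.2329e+9)
(h + 113959) + T(-300) = (-9698580599/3 + 113959) - 300 = -9698238722/3 - 300 = -9698239622/3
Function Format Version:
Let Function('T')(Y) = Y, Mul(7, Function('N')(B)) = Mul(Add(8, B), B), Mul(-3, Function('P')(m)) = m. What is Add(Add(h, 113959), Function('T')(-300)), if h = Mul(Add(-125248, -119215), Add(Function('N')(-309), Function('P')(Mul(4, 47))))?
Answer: Rational(-9698239622, 3) ≈ -3.2327e+9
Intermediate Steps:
Function('P')(m) = Mul(Rational(-1, 3), m)
Function('N')(B) = Mul(Rational(1, 7), B, Add(8, B)) (Function('N')(B) = Mul(Rational(1, 7), Mul(Add(8, B), B)) = Mul(Rational(1, 7), Mul(B, Add(8, B))) = Mul(Rational(1, 7), B, Add(8, B)))
h = Rational(-9698580599, 3) (h = Mul(Add(-125248, -119215), Add(Mul(Rational(1, 7), -309, Add(8, -309)), Mul(Rational(-1, 3), Mul(4, 47)))) = Mul(-244463, Add(Mul(Rational(1, 7), -309, -301), Mul(Rational(-1, 3), 188))) = Mul(-244463, Add(13287, Rational(-188, 3))) = Mul(-244463, Rational(39673, 3)) = Rational(-9698580599, 3) ≈ -3.2329e+9)
Add(Add(h, 113959), Function('T')(-300)) = Add(Add(Rational(-9698580599, 3), 113959), -300) = Add(Rational(-9698238722, 3), -300) = Rational(-9698239622, 3)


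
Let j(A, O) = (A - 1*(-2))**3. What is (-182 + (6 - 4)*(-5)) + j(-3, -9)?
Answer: -193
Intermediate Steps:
j(A, O) = (2 + A)**3 (j(A, O) = (A + 2)**3 = (2 + A)**3)
(-182 + (6 - 4)*(-5)) + j(-3, -9) = (-182 + (6 - 4)*(-5)) + (2 - 3)**3 = (-182 + 2*(-5)) + (-1)**3 = (-182 - 10) - 1 = -192 - 1 = -193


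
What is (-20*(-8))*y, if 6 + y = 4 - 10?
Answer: -1920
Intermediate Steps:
y = -12 (y = -6 + (4 - 10) = -6 - 6 = -12)
(-20*(-8))*y = -20*(-8)*(-12) = 160*(-12) = -1920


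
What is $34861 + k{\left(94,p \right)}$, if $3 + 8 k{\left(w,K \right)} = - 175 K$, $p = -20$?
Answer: $\frac{282385}{8} \approx 35298.0$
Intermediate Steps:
$k{\left(w,K \right)} = - \frac{3}{8} - \frac{175 K}{8}$ ($k{\left(w,K \right)} = - \frac{3}{8} + \frac{\left(-175\right) K}{8} = - \frac{3}{8} - \frac{175 K}{8}$)
$34861 + k{\left(94,p \right)} = 34861 - - \frac{3497}{8} = 34861 + \left(- \frac{3}{8} + \frac{875}{2}\right) = 34861 + \frac{3497}{8} = \frac{282385}{8}$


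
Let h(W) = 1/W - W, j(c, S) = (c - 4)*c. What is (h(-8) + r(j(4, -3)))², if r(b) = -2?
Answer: 2209/64 ≈ 34.516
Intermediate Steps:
j(c, S) = c*(-4 + c) (j(c, S) = (-4 + c)*c = c*(-4 + c))
(h(-8) + r(j(4, -3)))² = ((1/(-8) - 1*(-8)) - 2)² = ((-⅛ + 8) - 2)² = (63/8 - 2)² = (47/8)² = 2209/64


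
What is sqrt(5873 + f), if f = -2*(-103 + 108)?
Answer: sqrt(5863) ≈ 76.570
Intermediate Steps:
f = -10 (f = -2*5 = -10)
sqrt(5873 + f) = sqrt(5873 - 10) = sqrt(5863)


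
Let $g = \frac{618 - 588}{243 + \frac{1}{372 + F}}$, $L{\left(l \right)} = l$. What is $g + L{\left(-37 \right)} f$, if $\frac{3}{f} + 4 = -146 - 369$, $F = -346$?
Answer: $\frac{368743}{1093187} \approx 0.33731$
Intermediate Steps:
$g = \frac{780}{6319}$ ($g = \frac{618 - 588}{243 + \frac{1}{372 - 346}} = \frac{30}{243 + \frac{1}{26}} = \frac{30}{\frac{6319}{26}} = 30 \cdot \frac{26}{6319} = \frac{780}{6319} \approx 0.12344$)
$f = - \frac{1}{173}$ ($f = \frac{3}{-4 - 515} = \frac{3}{-519} = 3 \left(- \frac{1}{519}\right) = - \frac{1}{173} \approx -0.0057803$)
$g + L{\left(-37 \right)} f = \frac{780}{6319} - - \frac{37}{173} = \frac{780}{6319} + \frac{37}{173} = \frac{368743}{1093187}$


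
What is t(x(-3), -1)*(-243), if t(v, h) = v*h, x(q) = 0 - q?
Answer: 729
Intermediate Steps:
x(q) = -q
t(v, h) = h*v
t(x(-3), -1)*(-243) = -(-1)*(-3)*(-243) = -1*3*(-243) = -3*(-243) = 729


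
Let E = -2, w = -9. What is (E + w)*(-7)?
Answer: 77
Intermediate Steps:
(E + w)*(-7) = (-2 - 9)*(-7) = -11*(-7) = 77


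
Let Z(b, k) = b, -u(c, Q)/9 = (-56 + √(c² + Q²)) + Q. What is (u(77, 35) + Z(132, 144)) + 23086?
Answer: 23407 - 63*√146 ≈ 22646.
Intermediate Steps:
u(c, Q) = 504 - 9*Q - 9*√(Q² + c²) (u(c, Q) = -9*((-56 + √(c² + Q²)) + Q) = -9*((-56 + √(Q² + c²)) + Q) = -9*(-56 + Q + √(Q² + c²)) = 504 - 9*Q - 9*√(Q² + c²))
(u(77, 35) + Z(132, 144)) + 23086 = ((504 - 9*35 - 9*√(35² + 77²)) + 132) + 23086 = ((504 - 315 - 9*√(1225 + 5929)) + 132) + 23086 = ((504 - 315 - 63*√146) + 132) + 23086 = ((189 - 63*√146) + 132) + 23086 = (321 - 63*√146) + 23086 = 23407 - 63*√146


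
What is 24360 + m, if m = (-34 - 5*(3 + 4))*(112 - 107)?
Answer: 24015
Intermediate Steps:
m = -345 (m = (-34 - 5*7)*5 = (-34 - 35)*5 = -69*5 = -345)
24360 + m = 24360 - 345 = 24015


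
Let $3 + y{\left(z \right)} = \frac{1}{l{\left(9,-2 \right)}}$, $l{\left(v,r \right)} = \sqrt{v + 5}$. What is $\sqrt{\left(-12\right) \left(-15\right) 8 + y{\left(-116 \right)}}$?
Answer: $\frac{\sqrt{281652 + 14 \sqrt{14}}}{14} \approx 37.911$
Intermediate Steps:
$l{\left(v,r \right)} = \sqrt{5 + v}$
$y{\left(z \right)} = -3 + \frac{\sqrt{14}}{14}$ ($y{\left(z \right)} = -3 + \frac{1}{\sqrt{5 + 9}} = -3 + \frac{1}{\sqrt{14}} = -3 + \frac{\sqrt{14}}{14}$)
$\sqrt{\left(-12\right) \left(-15\right) 8 + y{\left(-116 \right)}} = \sqrt{\left(-12\right) \left(-15\right) 8 - \left(3 - \frac{\sqrt{14}}{14}\right)} = \sqrt{180 \cdot 8 - \left(3 - \frac{\sqrt{14}}{14}\right)} = \sqrt{1440 - \left(3 - \frac{\sqrt{14}}{14}\right)} = \sqrt{1437 + \frac{\sqrt{14}}{14}}$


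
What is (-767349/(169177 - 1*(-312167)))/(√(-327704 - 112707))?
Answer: 11121*I*√440411/3072307136 ≈ 0.0024022*I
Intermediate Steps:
(-767349/(169177 - 1*(-312167)))/(√(-327704 - 112707)) = (-767349/(169177 + 312167))/(√(-440411)) = (-767349/481344)/((I*√440411)) = (-767349*1/481344)*(-I*√440411/440411) = -(-11121)*I*√440411/3072307136 = 11121*I*√440411/3072307136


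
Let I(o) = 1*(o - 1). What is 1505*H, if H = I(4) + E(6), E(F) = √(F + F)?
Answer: 4515 + 3010*√3 ≈ 9728.5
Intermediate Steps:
I(o) = -1 + o (I(o) = 1*(-1 + o) = -1 + o)
E(F) = √2*√F (E(F) = √(2*F) = √2*√F)
H = 3 + 2*√3 (H = (-1 + 4) + √2*√6 = 3 + 2*√3 ≈ 6.4641)
1505*H = 1505*(3 + 2*√3) = 4515 + 3010*√3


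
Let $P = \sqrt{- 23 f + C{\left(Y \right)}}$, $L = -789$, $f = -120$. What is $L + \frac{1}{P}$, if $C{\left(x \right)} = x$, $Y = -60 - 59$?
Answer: $-789 + \frac{\sqrt{2641}}{2641} \approx -788.98$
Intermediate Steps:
$Y = -119$ ($Y = -60 - 59 = -119$)
$P = \sqrt{2641}$ ($P = \sqrt{\left(-23\right) \left(-120\right) - 119} = \sqrt{2760 - 119} = \sqrt{2641} \approx 51.391$)
$L + \frac{1}{P} = -789 + \frac{1}{\sqrt{2641}} = -789 + \frac{\sqrt{2641}}{2641}$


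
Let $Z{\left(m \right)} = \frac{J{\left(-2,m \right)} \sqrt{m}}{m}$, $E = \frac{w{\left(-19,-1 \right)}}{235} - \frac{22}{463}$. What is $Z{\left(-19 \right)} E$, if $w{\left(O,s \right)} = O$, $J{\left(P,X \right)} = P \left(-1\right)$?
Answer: $\frac{27934 i \sqrt{19}}{2067295} \approx 0.058899 i$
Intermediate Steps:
$J{\left(P,X \right)} = - P$
$E = - \frac{13967}{108805}$ ($E = - \frac{19}{235} - \frac{22}{463} = - \frac{13967}{108805} \approx -0.12837$)
$Z{\left(m \right)} = \frac{2}{\sqrt{m}}$ ($Z{\left(m \right)} = \frac{\left(-1\right) \left(-2\right) \sqrt{m}}{m} = \frac{2 \sqrt{m}}{m} = \frac{2}{\sqrt{m}}$)
$Z{\left(-19 \right)} E = \frac{2}{i \sqrt{19}} \left(- \frac{13967}{108805}\right) = 2 \left(- \frac{i \sqrt{19}}{19}\right) \left(- \frac{13967}{108805}\right) = - \frac{2 i \sqrt{19}}{19} \left(- \frac{13967}{108805}\right) = \frac{27934 i \sqrt{19}}{2067295}$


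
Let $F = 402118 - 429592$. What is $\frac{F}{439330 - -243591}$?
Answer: $- \frac{27474}{682921} \approx -0.04023$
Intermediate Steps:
$F = -27474$
$\frac{F}{439330 - -243591} = - \frac{27474}{439330 - -243591} = - \frac{27474}{439330 + 243591} = - \frac{27474}{682921}$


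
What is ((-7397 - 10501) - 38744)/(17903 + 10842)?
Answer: -56642/28745 ≈ -1.9705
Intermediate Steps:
((-7397 - 10501) - 38744)/(17903 + 10842) = (-17898 - 38744)/28745 = -56642*1/28745 = -56642/28745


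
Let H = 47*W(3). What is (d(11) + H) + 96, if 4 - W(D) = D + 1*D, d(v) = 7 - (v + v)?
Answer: -13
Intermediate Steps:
d(v) = 7 - 2*v
W(D) = 4 - 2*D (W(D) = 4 - (D + 1*D) = 4 - (D + D) = 4 - 2*D)
H = -94 (H = 47*(4 - 2*3) = 47*(4 - 6) = 47*(-2) = -94)
(d(11) + H) + 96 = ((7 - 2*11) - 94) + 96 = ((7 - 22) - 94) + 96 = (-15 - 94) + 96 = -109 + 96 = -13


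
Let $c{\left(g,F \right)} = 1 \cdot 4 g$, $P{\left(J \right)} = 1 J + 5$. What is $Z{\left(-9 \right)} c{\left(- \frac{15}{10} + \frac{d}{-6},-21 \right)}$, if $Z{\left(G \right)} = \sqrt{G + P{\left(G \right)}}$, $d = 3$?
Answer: $- 8 i \sqrt{13} \approx - 28.844 i$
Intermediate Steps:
$P{\left(J \right)} = 5 + J$ ($P{\left(J \right)} = J + 5 = 5 + J$)
$Z{\left(G \right)} = \sqrt{5 + 2 G}$ ($Z{\left(G \right)} = \sqrt{G + \left(5 + G\right)} = \sqrt{5 + 2 G}$)
$c{\left(g,F \right)} = 4 g$
$Z{\left(-9 \right)} c{\left(- \frac{15}{10} + \frac{d}{-6},-21 \right)} = \sqrt{5 + 2 \left(-9\right)} 4 \left(- \frac{15}{10} + \frac{3}{-6}\right) = \sqrt{5 - 18} \cdot 4 \left(\left(-15\right) \frac{1}{10} + 3 \left(- \frac{1}{6}\right)\right) = \sqrt{-13} \cdot 4 \left(- \frac{3}{2} - \frac{1}{2}\right) = i \sqrt{13} \cdot 4 \left(-2\right) = i \sqrt{13} \left(-8\right) = - 8 i \sqrt{13}$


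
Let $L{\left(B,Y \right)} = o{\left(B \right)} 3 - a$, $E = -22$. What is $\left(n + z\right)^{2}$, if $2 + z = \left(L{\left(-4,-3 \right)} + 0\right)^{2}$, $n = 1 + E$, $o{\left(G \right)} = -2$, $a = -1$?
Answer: $4$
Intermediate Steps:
$n = -21$ ($n = 1 - 22 = -21$)
$L{\left(B,Y \right)} = -5$ ($L{\left(B,Y \right)} = \left(-2\right) 3 - -1 = -6 + 1 = -5$)
$z = 23$ ($z = -2 + \left(-5 + 0\right)^{2} = -2 + \left(-5\right)^{2} = -2 + 25 = 23$)
$\left(n + z\right)^{2} = \left(-21 + 23\right)^{2} = 2^{2} = 4$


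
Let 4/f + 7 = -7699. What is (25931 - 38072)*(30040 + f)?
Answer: -1405249336638/3853 ≈ -3.6472e+8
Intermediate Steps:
f = -2/3853 (f = 4/(-7 - 7699) = 4/(-7706) = 4*(-1/7706) = -2/3853 ≈ -0.00051908)
(25931 - 38072)*(30040 + f) = (25931 - 38072)*(30040 - 2/3853) = -12141*115744118/3853 = -1405249336638/3853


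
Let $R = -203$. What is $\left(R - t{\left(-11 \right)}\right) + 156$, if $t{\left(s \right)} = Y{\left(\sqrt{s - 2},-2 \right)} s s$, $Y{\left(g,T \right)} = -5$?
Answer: $558$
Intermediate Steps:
$t{\left(s \right)} = - 5 s^{2}$ ($t{\left(s \right)} = - 5 s s = - 5 s^{2}$)
$\left(R - t{\left(-11 \right)}\right) + 156 = \left(-203 - - 5 \left(-11\right)^{2}\right) + 156 = \left(-203 - \left(-5\right) 121\right) + 156 = \left(-203 - -605\right) + 156 = \left(-203 + 605\right) + 156 = 402 + 156 = 558$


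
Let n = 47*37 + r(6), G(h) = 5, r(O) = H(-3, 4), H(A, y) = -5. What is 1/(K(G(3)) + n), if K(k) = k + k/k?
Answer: 1/1740 ≈ 0.00057471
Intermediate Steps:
r(O) = -5
n = 1734 (n = 47*37 - 5 = 1739 - 5 = 1734)
K(k) = 1 + k (K(k) = k + 1 = 1 + k)
1/(K(G(3)) + n) = 1/((1 + 5) + 1734) = 1/(6 + 1734) = 1/1740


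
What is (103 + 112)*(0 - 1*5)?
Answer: -1075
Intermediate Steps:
(103 + 112)*(0 - 1*5) = 215*(0 - 5) = 215*(-5) = -1075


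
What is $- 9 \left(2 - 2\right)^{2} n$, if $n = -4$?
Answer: $0$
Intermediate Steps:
$- 9 \left(2 - 2\right)^{2} n = - 9 \left(2 - 2\right)^{2} \left(-4\right) = - 9 \cdot 0^{2} \left(-4\right) = \left(-9\right) 0 \left(-4\right) = 0 \left(-4\right) = 0$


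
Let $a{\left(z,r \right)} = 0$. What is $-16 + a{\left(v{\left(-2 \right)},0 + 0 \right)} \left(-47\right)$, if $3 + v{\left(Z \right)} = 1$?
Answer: $-16$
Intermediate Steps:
$v{\left(Z \right)} = -2$ ($v{\left(Z \right)} = -3 + 1 = -2$)
$-16 + a{\left(v{\left(-2 \right)},0 + 0 \right)} \left(-47\right) = -16 + 0 \left(-47\right) = -16 + 0 = -16$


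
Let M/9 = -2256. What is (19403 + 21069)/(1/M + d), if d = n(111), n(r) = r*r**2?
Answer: 821743488/27768379823 ≈ 0.029593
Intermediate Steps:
M = -20304 (M = 9*(-2256) = -20304)
n(r) = r**3
d = 1367631 (d = 111**3 = 1367631)
(19403 + 21069)/(1/M + d) = (19403 + 21069)/(1/(-20304) + 1367631) = 40472/(-1/20304 + 1367631) = 40472/(27768379823/20304) = 40472*(20304/27768379823) = 821743488/27768379823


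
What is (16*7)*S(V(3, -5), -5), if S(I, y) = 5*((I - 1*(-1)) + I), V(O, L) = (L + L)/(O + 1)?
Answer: -2240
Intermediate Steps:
V(O, L) = 2*L/(1 + O) (V(O, L) = (2*L)/(1 + O) = 2*L/(1 + O))
S(I, y) = 5 + 10*I (S(I, y) = 5*((I + 1) + I) = 5*((1 + I) + I) = 5*(1 + 2*I) = 5 + 10*I)
(16*7)*S(V(3, -5), -5) = (16*7)*(5 + 10*(2*(-5)/(1 + 3))) = 112*(5 + 10*(2*(-5)/4)) = 112*(5 + 10*(2*(-5)*(1/4))) = 112*(5 + 10*(-5/2)) = 112*(5 - 25) = 112*(-20) = -2240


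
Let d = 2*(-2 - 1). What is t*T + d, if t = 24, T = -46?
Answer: -1110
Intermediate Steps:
d = -6 (d = 2*(-3) = -6)
t*T + d = 24*(-46) - 6 = -1104 - 6 = -1110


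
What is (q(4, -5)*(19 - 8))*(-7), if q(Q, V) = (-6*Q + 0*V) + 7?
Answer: 1309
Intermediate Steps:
q(Q, V) = 7 - 6*Q (q(Q, V) = (-6*Q + 0) + 7 = -6*Q + 7 = 7 - 6*Q)
(q(4, -5)*(19 - 8))*(-7) = ((7 - 6*4)*(19 - 8))*(-7) = ((7 - 24)*11)*(-7) = -17*11*(-7) = -187*(-7) = 1309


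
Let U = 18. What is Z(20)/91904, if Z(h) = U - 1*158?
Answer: -35/22976 ≈ -0.0015233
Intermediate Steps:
Z(h) = -140 (Z(h) = 18 - 1*158 = 18 - 158 = -140)
Z(20)/91904 = -140/91904 = -140*1/91904 = -35/22976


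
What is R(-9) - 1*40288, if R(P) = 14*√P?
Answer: -40288 + 42*I ≈ -40288.0 + 42.0*I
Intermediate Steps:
R(-9) - 1*40288 = 14*√(-9) - 1*40288 = 14*(3*I) - 40288 = 42*I - 40288 = -40288 + 42*I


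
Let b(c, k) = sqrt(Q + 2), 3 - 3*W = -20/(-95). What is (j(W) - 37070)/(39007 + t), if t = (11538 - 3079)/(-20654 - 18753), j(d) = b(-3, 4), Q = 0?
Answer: -146081749/153714039 + 39407*sqrt(2)/1537140390 ≈ -0.95031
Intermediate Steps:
W = 53/57 (W = 1 - (-20)/(3*(-95)) = 1 - (-20)*(-1)/(3*95) = 1 - 1/3*4/19 = 1 - 4/57 = 53/57 ≈ 0.92982)
b(c, k) = sqrt(2) (b(c, k) = sqrt(0 + 2) = sqrt(2))
j(d) = sqrt(2)
t = -8459/39407 (t = 8459/(-39407) = 8459*(-1/39407) = -8459/39407 ≈ -0.21466)
(j(W) - 37070)/(39007 + t) = (sqrt(2) - 37070)/(39007 - 8459/39407) = (-37070 + sqrt(2))/(1537140390/39407) = (-37070 + sqrt(2))*(39407/1537140390) = -146081749/153714039 + 39407*sqrt(2)/1537140390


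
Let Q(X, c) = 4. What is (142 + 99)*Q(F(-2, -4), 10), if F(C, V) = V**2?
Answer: 964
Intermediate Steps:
(142 + 99)*Q(F(-2, -4), 10) = (142 + 99)*4 = 241*4 = 964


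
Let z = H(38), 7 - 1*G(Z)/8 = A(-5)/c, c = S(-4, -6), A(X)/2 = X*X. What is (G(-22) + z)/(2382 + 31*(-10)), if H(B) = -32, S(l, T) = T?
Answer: 34/777 ≈ 0.043758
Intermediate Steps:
A(X) = 2*X² (A(X) = 2*(X*X) = 2*X²)
c = -6
G(Z) = 368/3 (G(Z) = 56 - 8*2*(-5)²/(-6) = 56 - 8*2*25*(-1)/6 = 56 - 400*(-1)/6 = 56 - 8*(-25/3) = 56 + 200/3 = 368/3)
z = -32
(G(-22) + z)/(2382 + 31*(-10)) = (368/3 - 32)/(2382 + 31*(-10)) = 272/(3*(2382 - 310)) = (272/3)/2072 = (272/3)*(1/2072) = 34/777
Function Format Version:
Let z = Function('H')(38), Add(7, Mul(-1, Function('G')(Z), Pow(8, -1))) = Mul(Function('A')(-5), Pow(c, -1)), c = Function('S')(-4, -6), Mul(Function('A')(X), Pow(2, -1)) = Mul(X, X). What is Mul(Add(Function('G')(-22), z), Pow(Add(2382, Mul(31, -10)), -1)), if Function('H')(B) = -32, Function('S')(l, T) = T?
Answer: Rational(34, 777) ≈ 0.043758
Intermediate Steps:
Function('A')(X) = Mul(2, Pow(X, 2)) (Function('A')(X) = Mul(2, Mul(X, X)) = Mul(2, Pow(X, 2)))
c = -6
Function('G')(Z) = Rational(368, 3) (Function('G')(Z) = Add(56, Mul(-8, Mul(Mul(2, Pow(-5, 2)), Pow(-6, -1)))) = Add(56, Mul(-8, Mul(Mul(2, 25), Rational(-1, 6)))) = Add(56, Mul(-8, Mul(50, Rational(-1, 6)))) = Add(56, Mul(-8, Rational(-25, 3))) = Add(56, Rational(200, 3)) = Rational(368, 3))
z = -32
Mul(Add(Function('G')(-22), z), Pow(Add(2382, Mul(31, -10)), -1)) = Mul(Add(Rational(368, 3), -32), Pow(Add(2382, Mul(31, -10)), -1)) = Mul(Rational(272, 3), Pow(Add(2382, -310), -1)) = Mul(Rational(272, 3), Pow(2072, -1)) = Mul(Rational(272, 3), Rational(1, 2072)) = Rational(34, 777)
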